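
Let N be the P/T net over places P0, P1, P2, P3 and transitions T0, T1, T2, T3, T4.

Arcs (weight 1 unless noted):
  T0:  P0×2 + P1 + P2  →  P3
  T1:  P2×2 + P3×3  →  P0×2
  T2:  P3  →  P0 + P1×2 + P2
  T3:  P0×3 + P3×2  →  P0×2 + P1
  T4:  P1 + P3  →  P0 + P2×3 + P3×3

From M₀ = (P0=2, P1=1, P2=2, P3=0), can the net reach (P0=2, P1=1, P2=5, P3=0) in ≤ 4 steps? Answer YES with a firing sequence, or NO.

depth 0: 1 marking
depth 1: 2 markings reached so far
depth 2: 3 markings reached so far
depth 3: 3 markings reached so far
(frontier empty at depth 3; search complete)
target is not among the 3 markings reachable within 4 steps

NO — not reachable within 4 firings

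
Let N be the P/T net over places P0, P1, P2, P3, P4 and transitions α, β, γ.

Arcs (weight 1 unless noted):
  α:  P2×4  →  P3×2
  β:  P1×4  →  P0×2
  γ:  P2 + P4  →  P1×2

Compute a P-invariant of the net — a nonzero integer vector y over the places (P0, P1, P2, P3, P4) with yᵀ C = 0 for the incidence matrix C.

Incidence matrix C (rows=places, cols=transitions):
        α    β    γ
   P0   0    2    0
   P1   0   -4    2
   P2  -4    0   -1
   P3   2    0    0
   P4   0    0   -1

Candidate y = [2, 1, 2, 4, 0]; check y·C column-wise:
  col α: 2·0 + 1·0 + 2·-4 + 4·2 = 0
  col β: 2·2 + 1·-4 + 2·0 + 4·0 = 0
  col γ: 2·0 + 1·2 + 2·-1 + 4·0 + 0·-1 = 0

y = (P0:2, P1:1, P2:2, P3:4, P4:0)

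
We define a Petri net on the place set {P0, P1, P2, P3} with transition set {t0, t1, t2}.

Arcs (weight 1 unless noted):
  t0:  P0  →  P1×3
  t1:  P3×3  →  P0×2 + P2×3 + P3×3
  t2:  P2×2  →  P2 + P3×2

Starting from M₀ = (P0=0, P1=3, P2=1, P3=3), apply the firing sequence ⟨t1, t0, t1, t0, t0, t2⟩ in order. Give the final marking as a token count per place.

(P0=1, P1=12, P2=6, P3=5)

step 1: fire t1:  (P0=0, P1=3, P2=1, P3=3) → (P0=2, P1=3, P2=4, P3=3)
step 2: fire t0:  (P0=2, P1=3, P2=4, P3=3) → (P0=1, P1=6, P2=4, P3=3)
step 3: fire t1:  (P0=1, P1=6, P2=4, P3=3) → (P0=3, P1=6, P2=7, P3=3)
step 4: fire t0:  (P0=3, P1=6, P2=7, P3=3) → (P0=2, P1=9, P2=7, P3=3)
step 5: fire t0:  (P0=2, P1=9, P2=7, P3=3) → (P0=1, P1=12, P2=7, P3=3)
step 6: fire t2:  (P0=1, P1=12, P2=7, P3=3) → (P0=1, P1=12, P2=6, P3=5)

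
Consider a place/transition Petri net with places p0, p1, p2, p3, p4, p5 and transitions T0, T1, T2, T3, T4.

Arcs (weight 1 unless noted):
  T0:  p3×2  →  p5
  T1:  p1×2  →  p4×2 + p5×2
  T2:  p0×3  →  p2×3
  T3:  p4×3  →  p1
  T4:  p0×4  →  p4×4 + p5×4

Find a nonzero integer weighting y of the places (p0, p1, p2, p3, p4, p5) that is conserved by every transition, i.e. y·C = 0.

Incidence matrix C (rows=places, cols=transitions):
       T0   T1   T2   T3   T4
   p0   0    0   -3    0   -4
   p1   0   -2    0    1    0
   p2   0    0    3    0    0
   p3  -2    0    0    0    0
   p4   0    2    0   -3    4
   p5   1    2    0    0    4

Candidate y = [3, 3, 3, 1, 1, 2]; check y·C column-wise:
  col T0: 3·0 + 3·0 + 3·0 + 1·-2 + 1·0 + 2·1 = 0
  col T1: 3·0 + 3·-2 + 3·0 + 1·0 + 1·2 + 2·2 = 0
  col T2: 3·-3 + 3·0 + 3·3 + 1·0 + 1·0 + 2·0 = 0
  col T3: 3·0 + 3·1 + 3·0 + 1·0 + 1·-3 + 2·0 = 0
  col T4: 3·-4 + 3·0 + 3·0 + 1·0 + 1·4 + 2·4 = 0

y = (p0:3, p1:3, p2:3, p3:1, p4:1, p5:2)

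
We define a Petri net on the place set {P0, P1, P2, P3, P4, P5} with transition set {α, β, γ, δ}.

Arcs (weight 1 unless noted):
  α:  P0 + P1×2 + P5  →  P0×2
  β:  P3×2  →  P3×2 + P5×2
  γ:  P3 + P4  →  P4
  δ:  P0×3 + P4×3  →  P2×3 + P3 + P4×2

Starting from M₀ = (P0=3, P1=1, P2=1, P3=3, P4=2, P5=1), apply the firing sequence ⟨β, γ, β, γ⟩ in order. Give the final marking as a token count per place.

step 1: fire β:  (P0=3, P1=1, P2=1, P3=3, P4=2, P5=1) → (P0=3, P1=1, P2=1, P3=3, P4=2, P5=3)
step 2: fire γ:  (P0=3, P1=1, P2=1, P3=3, P4=2, P5=3) → (P0=3, P1=1, P2=1, P3=2, P4=2, P5=3)
step 3: fire β:  (P0=3, P1=1, P2=1, P3=2, P4=2, P5=3) → (P0=3, P1=1, P2=1, P3=2, P4=2, P5=5)
step 4: fire γ:  (P0=3, P1=1, P2=1, P3=2, P4=2, P5=5) → (P0=3, P1=1, P2=1, P3=1, P4=2, P5=5)

(P0=3, P1=1, P2=1, P3=1, P4=2, P5=5)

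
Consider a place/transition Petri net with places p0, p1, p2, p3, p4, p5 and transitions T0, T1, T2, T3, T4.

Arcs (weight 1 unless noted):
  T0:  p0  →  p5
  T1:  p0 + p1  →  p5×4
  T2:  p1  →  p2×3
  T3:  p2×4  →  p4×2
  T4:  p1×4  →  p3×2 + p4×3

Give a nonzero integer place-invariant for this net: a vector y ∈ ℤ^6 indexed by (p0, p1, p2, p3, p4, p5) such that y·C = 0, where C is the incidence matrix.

y = (p0:1, p1:3, p2:1, p3:3, p4:2, p5:1)

Incidence matrix C (rows=places, cols=transitions):
       T0   T1   T2   T3   T4
   p0  -1   -1    0    0    0
   p1   0   -1   -1    0   -4
   p2   0    0    3   -4    0
   p3   0    0    0    0    2
   p4   0    0    0    2    3
   p5   1    4    0    0    0

Candidate y = [1, 3, 1, 3, 2, 1]; check y·C column-wise:
  col T0: 1·-1 + 3·0 + 1·0 + 3·0 + 2·0 + 1·1 = 0
  col T1: 1·-1 + 3·-1 + 1·0 + 3·0 + 2·0 + 1·4 = 0
  col T2: 1·0 + 3·-1 + 1·3 + 3·0 + 2·0 + 1·0 = 0
  col T3: 1·0 + 3·0 + 1·-4 + 3·0 + 2·2 + 1·0 = 0
  col T4: 1·0 + 3·-4 + 1·0 + 3·2 + 2·3 + 1·0 = 0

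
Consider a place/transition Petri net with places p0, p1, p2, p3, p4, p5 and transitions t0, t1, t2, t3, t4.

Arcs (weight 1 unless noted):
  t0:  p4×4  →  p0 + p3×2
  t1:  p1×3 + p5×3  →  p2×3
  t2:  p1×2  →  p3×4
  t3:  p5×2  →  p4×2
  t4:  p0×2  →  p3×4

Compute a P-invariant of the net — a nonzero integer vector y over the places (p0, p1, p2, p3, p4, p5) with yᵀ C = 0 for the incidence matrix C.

Incidence matrix C (rows=places, cols=transitions):
       t0   t1   t2   t3   t4
   p0   1    0    0    0   -2
   p1   0   -3   -2    0    0
   p2   0    3    0    0    0
   p3   2    0    4    0    4
   p4  -4    0    0    2    0
   p5   0   -3    0   -2    0

Candidate y = [2, 2, 3, 1, 1, 1]; check y·C column-wise:
  col t0: 2·1 + 2·0 + 3·0 + 1·2 + 1·-4 + 1·0 = 0
  col t1: 2·0 + 2·-3 + 3·3 + 1·0 + 1·0 + 1·-3 = 0
  col t2: 2·0 + 2·-2 + 3·0 + 1·4 + 1·0 + 1·0 = 0
  col t3: 2·0 + 2·0 + 3·0 + 1·0 + 1·2 + 1·-2 = 0
  col t4: 2·-2 + 2·0 + 3·0 + 1·4 + 1·0 + 1·0 = 0

y = (p0:2, p1:2, p2:3, p3:1, p4:1, p5:1)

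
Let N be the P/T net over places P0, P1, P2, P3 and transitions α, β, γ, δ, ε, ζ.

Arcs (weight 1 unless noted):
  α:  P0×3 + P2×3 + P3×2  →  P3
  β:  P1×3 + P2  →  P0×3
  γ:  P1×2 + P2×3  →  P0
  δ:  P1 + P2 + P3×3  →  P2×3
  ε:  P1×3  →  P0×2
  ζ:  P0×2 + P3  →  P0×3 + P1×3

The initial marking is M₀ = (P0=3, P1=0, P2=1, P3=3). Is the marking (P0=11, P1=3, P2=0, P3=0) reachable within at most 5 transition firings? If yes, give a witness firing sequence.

step 1: fire ζ:  (P0=3, P1=0, P2=1, P3=3) → (P0=4, P1=3, P2=1, P3=2)
step 2: fire β:  (P0=4, P1=3, P2=1, P3=2) → (P0=7, P1=0, P2=0, P3=2)
step 3: fire ζ:  (P0=7, P1=0, P2=0, P3=2) → (P0=8, P1=3, P2=0, P3=1)
step 4: fire ε:  (P0=8, P1=3, P2=0, P3=1) → (P0=10, P1=0, P2=0, P3=1)
step 5: fire ζ:  (P0=10, P1=0, P2=0, P3=1) → (P0=11, P1=3, P2=0, P3=0)

YES — reachable via ⟨ζ, β, ζ, ε, ζ⟩ (5 firings)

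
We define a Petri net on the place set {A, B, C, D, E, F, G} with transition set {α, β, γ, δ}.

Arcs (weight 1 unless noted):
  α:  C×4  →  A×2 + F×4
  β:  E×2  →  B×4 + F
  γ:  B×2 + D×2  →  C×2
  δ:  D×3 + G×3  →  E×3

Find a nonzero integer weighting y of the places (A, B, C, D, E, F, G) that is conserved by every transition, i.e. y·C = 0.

Incidence matrix C (rows=places, cols=transitions):
        α    β    γ    δ
    A   2    0    0    0
    B   0    4   -2    0
    C  -4    0    2    0
    D   0    0   -2   -3
    E   0   -2    0    3
    F   4    1    0    0
    G   0    0    0   -3

Candidate y = [6, 1, 3, 2, 2, 0, 0]; check y·C column-wise:
  col α: 6·2 + 1·0 + 3·-4 + 2·0 + 2·0 + 0·4 = 0
  col β: 6·0 + 1·4 + 3·0 + 2·0 + 2·-2 + 0·1 = 0
  col γ: 6·0 + 1·-2 + 3·2 + 2·-2 + 2·0 = 0
  col δ: 6·0 + 1·0 + 3·0 + 2·-3 + 2·3 + 0·-3 = 0

y = (A:6, B:1, C:3, D:2, E:2, F:0, G:0)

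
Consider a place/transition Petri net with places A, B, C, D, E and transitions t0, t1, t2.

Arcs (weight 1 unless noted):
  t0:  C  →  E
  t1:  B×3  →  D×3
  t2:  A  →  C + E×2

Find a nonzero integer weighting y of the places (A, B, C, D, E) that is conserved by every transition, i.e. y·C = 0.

Incidence matrix C (rows=places, cols=transitions):
       t0   t1   t2
    A   0    0   -1
    B   0   -3    0
    C  -1    0    1
    D   0    3    0
    E   1    0    2

Candidate y = [0, 1, 0, 1, 0]; check y·C column-wise:
  col t0: 1·0 + 0·-1 + 1·0 + 0·1 = 0
  col t1: 1·-3 + 1·3 = 0
  col t2: 0·-1 + 1·0 + 0·1 + 1·0 + 0·2 = 0

y = (A:0, B:1, C:0, D:1, E:0)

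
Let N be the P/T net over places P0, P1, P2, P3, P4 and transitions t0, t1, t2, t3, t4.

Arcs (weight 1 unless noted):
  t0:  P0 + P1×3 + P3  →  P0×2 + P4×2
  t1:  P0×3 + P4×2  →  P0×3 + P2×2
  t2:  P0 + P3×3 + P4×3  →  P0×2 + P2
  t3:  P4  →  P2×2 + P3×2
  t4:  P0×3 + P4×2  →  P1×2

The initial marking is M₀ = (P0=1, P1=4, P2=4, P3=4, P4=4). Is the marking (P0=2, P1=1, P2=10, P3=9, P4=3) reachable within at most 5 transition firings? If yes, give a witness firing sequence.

step 1: fire t0:  (P0=1, P1=4, P2=4, P3=4, P4=4) → (P0=2, P1=1, P2=4, P3=3, P4=6)
step 2: fire t3:  (P0=2, P1=1, P2=4, P3=3, P4=6) → (P0=2, P1=1, P2=6, P3=5, P4=5)
step 3: fire t3:  (P0=2, P1=1, P2=6, P3=5, P4=5) → (P0=2, P1=1, P2=8, P3=7, P4=4)
step 4: fire t3:  (P0=2, P1=1, P2=8, P3=7, P4=4) → (P0=2, P1=1, P2=10, P3=9, P4=3)

YES — reachable via ⟨t0, t3, t3, t3⟩ (4 firings)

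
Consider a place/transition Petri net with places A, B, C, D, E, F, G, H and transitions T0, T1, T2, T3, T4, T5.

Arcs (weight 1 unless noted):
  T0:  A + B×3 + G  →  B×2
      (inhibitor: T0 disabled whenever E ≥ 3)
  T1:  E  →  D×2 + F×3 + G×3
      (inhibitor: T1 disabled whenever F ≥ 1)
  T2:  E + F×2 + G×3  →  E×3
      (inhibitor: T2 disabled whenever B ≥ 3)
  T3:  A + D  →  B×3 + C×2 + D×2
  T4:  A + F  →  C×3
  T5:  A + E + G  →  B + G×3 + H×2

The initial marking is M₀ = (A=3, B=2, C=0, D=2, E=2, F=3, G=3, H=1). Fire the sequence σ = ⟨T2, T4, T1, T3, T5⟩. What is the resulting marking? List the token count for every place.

step 1: fire T2:  (A=3, B=2, C=0, D=2, E=2, F=3, G=3, H=1) → (A=3, B=2, C=0, D=2, E=4, F=1, G=0, H=1)
step 2: fire T4:  (A=3, B=2, C=0, D=2, E=4, F=1, G=0, H=1) → (A=2, B=2, C=3, D=2, E=4, F=0, G=0, H=1)
step 3: fire T1:  (A=2, B=2, C=3, D=2, E=4, F=0, G=0, H=1) → (A=2, B=2, C=3, D=4, E=3, F=3, G=3, H=1)
step 4: fire T3:  (A=2, B=2, C=3, D=4, E=3, F=3, G=3, H=1) → (A=1, B=5, C=5, D=5, E=3, F=3, G=3, H=1)
step 5: fire T5:  (A=1, B=5, C=5, D=5, E=3, F=3, G=3, H=1) → (A=0, B=6, C=5, D=5, E=2, F=3, G=5, H=3)

(A=0, B=6, C=5, D=5, E=2, F=3, G=5, H=3)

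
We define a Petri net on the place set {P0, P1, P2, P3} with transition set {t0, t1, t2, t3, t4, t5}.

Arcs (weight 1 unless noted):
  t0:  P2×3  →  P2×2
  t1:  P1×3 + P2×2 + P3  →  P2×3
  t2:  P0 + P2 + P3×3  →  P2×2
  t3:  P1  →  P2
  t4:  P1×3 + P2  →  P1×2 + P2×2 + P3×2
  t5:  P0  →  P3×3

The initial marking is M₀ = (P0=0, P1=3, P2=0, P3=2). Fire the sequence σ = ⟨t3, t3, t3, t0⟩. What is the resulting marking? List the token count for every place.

step 1: fire t3:  (P0=0, P1=3, P2=0, P3=2) → (P0=0, P1=2, P2=1, P3=2)
step 2: fire t3:  (P0=0, P1=2, P2=1, P3=2) → (P0=0, P1=1, P2=2, P3=2)
step 3: fire t3:  (P0=0, P1=1, P2=2, P3=2) → (P0=0, P1=0, P2=3, P3=2)
step 4: fire t0:  (P0=0, P1=0, P2=3, P3=2) → (P0=0, P1=0, P2=2, P3=2)

(P0=0, P1=0, P2=2, P3=2)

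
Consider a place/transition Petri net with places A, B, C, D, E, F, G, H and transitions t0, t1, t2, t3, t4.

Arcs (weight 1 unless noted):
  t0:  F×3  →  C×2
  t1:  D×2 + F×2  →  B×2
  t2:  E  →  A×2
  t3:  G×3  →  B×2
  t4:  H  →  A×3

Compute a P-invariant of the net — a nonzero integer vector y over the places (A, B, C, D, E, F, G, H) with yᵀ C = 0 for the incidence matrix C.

y = (A:0, B:0, C:3, D:-2, E:0, F:2, G:0, H:0)

Incidence matrix C (rows=places, cols=transitions):
       t0   t1   t2   t3   t4
    A   0    0    2    0    3
    B   0    2    0    2    0
    C   2    0    0    0    0
    D   0   -2    0    0    0
    E   0    0   -1    0    0
    F  -3   -2    0    0    0
    G   0    0    0   -3    0
    H   0    0    0    0   -1

Candidate y = [0, 0, 3, -2, 0, 2, 0, 0]; check y·C column-wise:
  col t0: 3·2 + -2·0 + 2·-3 = 0
  col t1: 0·2 + 3·0 + -2·-2 + 2·-2 = 0
  col t2: 0·2 + 3·0 + -2·0 + 0·-1 + 2·0 = 0
  col t3: 0·2 + 3·0 + -2·0 + 2·0 + 0·-3 = 0
  col t4: 0·3 + 3·0 + -2·0 + 2·0 + 0·-1 = 0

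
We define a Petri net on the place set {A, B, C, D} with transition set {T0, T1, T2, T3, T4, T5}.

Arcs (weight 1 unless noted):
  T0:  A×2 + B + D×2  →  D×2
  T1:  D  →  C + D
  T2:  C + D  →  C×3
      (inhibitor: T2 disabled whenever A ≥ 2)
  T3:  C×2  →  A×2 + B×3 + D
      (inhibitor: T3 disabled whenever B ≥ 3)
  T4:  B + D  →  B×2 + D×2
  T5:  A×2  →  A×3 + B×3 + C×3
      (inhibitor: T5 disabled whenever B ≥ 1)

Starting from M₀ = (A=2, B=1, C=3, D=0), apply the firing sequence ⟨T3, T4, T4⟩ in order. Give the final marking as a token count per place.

(A=4, B=6, C=1, D=3)

step 1: fire T3:  (A=2, B=1, C=3, D=0) → (A=4, B=4, C=1, D=1)
step 2: fire T4:  (A=4, B=4, C=1, D=1) → (A=4, B=5, C=1, D=2)
step 3: fire T4:  (A=4, B=5, C=1, D=2) → (A=4, B=6, C=1, D=3)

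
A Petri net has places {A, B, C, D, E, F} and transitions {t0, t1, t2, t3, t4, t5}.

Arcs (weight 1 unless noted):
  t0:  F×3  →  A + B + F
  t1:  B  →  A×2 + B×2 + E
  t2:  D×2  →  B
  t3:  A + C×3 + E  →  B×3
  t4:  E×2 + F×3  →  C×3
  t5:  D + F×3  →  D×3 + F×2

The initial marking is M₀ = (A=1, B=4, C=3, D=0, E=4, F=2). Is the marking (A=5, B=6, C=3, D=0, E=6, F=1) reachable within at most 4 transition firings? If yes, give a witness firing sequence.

NO — not reachable within 4 firings

depth 0: 1 marking
depth 1: 3 markings reached so far
depth 2: 5 markings reached so far
depth 3: 7 markings reached so far
depth 4: 9 markings reached so far
target is not among the 9 markings reachable within 4 steps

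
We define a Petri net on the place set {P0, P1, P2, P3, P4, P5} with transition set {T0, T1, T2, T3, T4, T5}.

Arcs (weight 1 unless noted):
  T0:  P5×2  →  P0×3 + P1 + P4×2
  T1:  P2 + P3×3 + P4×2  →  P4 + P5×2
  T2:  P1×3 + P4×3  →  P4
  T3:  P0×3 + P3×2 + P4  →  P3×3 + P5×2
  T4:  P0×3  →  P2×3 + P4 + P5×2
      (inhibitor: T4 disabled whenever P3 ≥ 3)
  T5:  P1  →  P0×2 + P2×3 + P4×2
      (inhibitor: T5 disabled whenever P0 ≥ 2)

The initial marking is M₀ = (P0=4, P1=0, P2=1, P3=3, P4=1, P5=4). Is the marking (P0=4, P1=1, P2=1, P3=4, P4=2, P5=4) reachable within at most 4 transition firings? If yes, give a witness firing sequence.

YES — reachable via ⟨T0, T3⟩ (2 firings)

step 1: fire T0:  (P0=4, P1=0, P2=1, P3=3, P4=1, P5=4) → (P0=7, P1=1, P2=1, P3=3, P4=3, P5=2)
step 2: fire T3:  (P0=7, P1=1, P2=1, P3=3, P4=3, P5=2) → (P0=4, P1=1, P2=1, P3=4, P4=2, P5=4)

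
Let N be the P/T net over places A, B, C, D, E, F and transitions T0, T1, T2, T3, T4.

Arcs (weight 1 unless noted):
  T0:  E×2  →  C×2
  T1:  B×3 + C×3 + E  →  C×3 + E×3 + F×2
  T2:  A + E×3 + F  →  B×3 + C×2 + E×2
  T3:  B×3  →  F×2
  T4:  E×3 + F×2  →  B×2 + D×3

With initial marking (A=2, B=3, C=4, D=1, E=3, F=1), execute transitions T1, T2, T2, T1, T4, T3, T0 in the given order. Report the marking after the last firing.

(A=0, B=2, C=10, D=4, E=0, F=3)

step 1: fire T1:  (A=2, B=3, C=4, D=1, E=3, F=1) → (A=2, B=0, C=4, D=1, E=5, F=3)
step 2: fire T2:  (A=2, B=0, C=4, D=1, E=5, F=3) → (A=1, B=3, C=6, D=1, E=4, F=2)
step 3: fire T2:  (A=1, B=3, C=6, D=1, E=4, F=2) → (A=0, B=6, C=8, D=1, E=3, F=1)
step 4: fire T1:  (A=0, B=6, C=8, D=1, E=3, F=1) → (A=0, B=3, C=8, D=1, E=5, F=3)
step 5: fire T4:  (A=0, B=3, C=8, D=1, E=5, F=3) → (A=0, B=5, C=8, D=4, E=2, F=1)
step 6: fire T3:  (A=0, B=5, C=8, D=4, E=2, F=1) → (A=0, B=2, C=8, D=4, E=2, F=3)
step 7: fire T0:  (A=0, B=2, C=8, D=4, E=2, F=3) → (A=0, B=2, C=10, D=4, E=0, F=3)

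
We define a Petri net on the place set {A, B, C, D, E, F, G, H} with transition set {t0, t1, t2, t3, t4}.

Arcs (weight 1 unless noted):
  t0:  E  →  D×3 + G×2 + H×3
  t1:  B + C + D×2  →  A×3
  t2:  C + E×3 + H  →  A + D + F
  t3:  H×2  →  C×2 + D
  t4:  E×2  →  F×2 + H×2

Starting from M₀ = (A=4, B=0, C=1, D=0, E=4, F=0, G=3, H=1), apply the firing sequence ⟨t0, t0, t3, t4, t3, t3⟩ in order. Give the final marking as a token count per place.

(A=4, B=0, C=7, D=9, E=0, F=2, G=7, H=3)

step 1: fire t0:  (A=4, B=0, C=1, D=0, E=4, F=0, G=3, H=1) → (A=4, B=0, C=1, D=3, E=3, F=0, G=5, H=4)
step 2: fire t0:  (A=4, B=0, C=1, D=3, E=3, F=0, G=5, H=4) → (A=4, B=0, C=1, D=6, E=2, F=0, G=7, H=7)
step 3: fire t3:  (A=4, B=0, C=1, D=6, E=2, F=0, G=7, H=7) → (A=4, B=0, C=3, D=7, E=2, F=0, G=7, H=5)
step 4: fire t4:  (A=4, B=0, C=3, D=7, E=2, F=0, G=7, H=5) → (A=4, B=0, C=3, D=7, E=0, F=2, G=7, H=7)
step 5: fire t3:  (A=4, B=0, C=3, D=7, E=0, F=2, G=7, H=7) → (A=4, B=0, C=5, D=8, E=0, F=2, G=7, H=5)
step 6: fire t3:  (A=4, B=0, C=5, D=8, E=0, F=2, G=7, H=5) → (A=4, B=0, C=7, D=9, E=0, F=2, G=7, H=3)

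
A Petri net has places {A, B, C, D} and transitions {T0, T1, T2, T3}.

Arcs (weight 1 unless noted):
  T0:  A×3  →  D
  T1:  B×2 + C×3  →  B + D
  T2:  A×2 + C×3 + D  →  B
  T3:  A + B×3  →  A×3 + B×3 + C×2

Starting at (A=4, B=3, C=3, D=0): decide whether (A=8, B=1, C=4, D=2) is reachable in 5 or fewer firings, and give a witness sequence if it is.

NO — not reachable within 5 firings

depth 0: 1 marking
depth 1: 4 markings reached so far
depth 2: 8 markings reached so far
depth 3: 14 markings reached so far
depth 4: 23 markings reached so far
depth 5: 35 markings reached so far
target is not among the 35 markings reachable within 5 steps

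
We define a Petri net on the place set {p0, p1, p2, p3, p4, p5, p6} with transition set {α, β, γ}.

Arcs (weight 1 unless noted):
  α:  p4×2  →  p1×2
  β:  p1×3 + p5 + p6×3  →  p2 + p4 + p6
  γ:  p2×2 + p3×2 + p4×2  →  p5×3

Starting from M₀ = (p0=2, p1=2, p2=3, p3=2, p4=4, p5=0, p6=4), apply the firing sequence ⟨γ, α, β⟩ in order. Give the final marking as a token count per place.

(p0=2, p1=1, p2=2, p3=0, p4=1, p5=2, p6=2)

step 1: fire γ:  (p0=2, p1=2, p2=3, p3=2, p4=4, p5=0, p6=4) → (p0=2, p1=2, p2=1, p3=0, p4=2, p5=3, p6=4)
step 2: fire α:  (p0=2, p1=2, p2=1, p3=0, p4=2, p5=3, p6=4) → (p0=2, p1=4, p2=1, p3=0, p4=0, p5=3, p6=4)
step 3: fire β:  (p0=2, p1=4, p2=1, p3=0, p4=0, p5=3, p6=4) → (p0=2, p1=1, p2=2, p3=0, p4=1, p5=2, p6=2)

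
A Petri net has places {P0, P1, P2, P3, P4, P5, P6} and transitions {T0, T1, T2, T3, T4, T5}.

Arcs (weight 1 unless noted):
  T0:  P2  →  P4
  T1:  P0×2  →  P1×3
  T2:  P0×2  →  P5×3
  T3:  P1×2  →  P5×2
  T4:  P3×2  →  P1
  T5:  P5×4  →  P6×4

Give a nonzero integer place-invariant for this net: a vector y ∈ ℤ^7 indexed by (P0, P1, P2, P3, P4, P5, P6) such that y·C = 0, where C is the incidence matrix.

Incidence matrix C (rows=places, cols=transitions):
       T0   T1   T2   T3   T4   T5
   P0   0   -2   -2    0    0    0
   P1   0    3    0   -2    1    0
   P2  -1    0    0    0    0    0
   P3   0    0    0    0   -2    0
   P4   1    0    0    0    0    0
   P5   0    0    3    2    0   -4
   P6   0    0    0    0    0    4

Candidate y = [0, 0, 1, 0, 1, 0, 0]; check y·C column-wise:
  col T0: 1·-1 + 1·1 = 0
  col T1: 0·-2 + 0·3 + 1·0 + 1·0 = 0
  col T2: 0·-2 + 1·0 + 1·0 + 0·3 = 0
  col T3: 0·-2 + 1·0 + 1·0 + 0·2 = 0
  col T4: 0·1 + 1·0 + 0·-2 + 1·0 = 0
  col T5: 1·0 + 1·0 + 0·-4 + 0·4 = 0

y = (P0:0, P1:0, P2:1, P3:0, P4:1, P5:0, P6:0)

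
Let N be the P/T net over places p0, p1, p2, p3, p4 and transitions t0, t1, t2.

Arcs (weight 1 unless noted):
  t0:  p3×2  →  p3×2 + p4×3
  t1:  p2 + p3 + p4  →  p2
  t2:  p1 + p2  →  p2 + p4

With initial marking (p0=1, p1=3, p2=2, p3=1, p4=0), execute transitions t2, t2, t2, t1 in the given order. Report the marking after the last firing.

step 1: fire t2:  (p0=1, p1=3, p2=2, p3=1, p4=0) → (p0=1, p1=2, p2=2, p3=1, p4=1)
step 2: fire t2:  (p0=1, p1=2, p2=2, p3=1, p4=1) → (p0=1, p1=1, p2=2, p3=1, p4=2)
step 3: fire t2:  (p0=1, p1=1, p2=2, p3=1, p4=2) → (p0=1, p1=0, p2=2, p3=1, p4=3)
step 4: fire t1:  (p0=1, p1=0, p2=2, p3=1, p4=3) → (p0=1, p1=0, p2=2, p3=0, p4=2)

(p0=1, p1=0, p2=2, p3=0, p4=2)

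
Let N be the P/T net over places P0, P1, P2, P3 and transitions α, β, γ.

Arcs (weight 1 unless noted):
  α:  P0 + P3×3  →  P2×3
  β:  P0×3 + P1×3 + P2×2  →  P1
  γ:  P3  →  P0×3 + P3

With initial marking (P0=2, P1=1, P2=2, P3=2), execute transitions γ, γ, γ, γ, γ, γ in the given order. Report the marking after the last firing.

step 1: fire γ:  (P0=2, P1=1, P2=2, P3=2) → (P0=5, P1=1, P2=2, P3=2)
step 2: fire γ:  (P0=5, P1=1, P2=2, P3=2) → (P0=8, P1=1, P2=2, P3=2)
step 3: fire γ:  (P0=8, P1=1, P2=2, P3=2) → (P0=11, P1=1, P2=2, P3=2)
step 4: fire γ:  (P0=11, P1=1, P2=2, P3=2) → (P0=14, P1=1, P2=2, P3=2)
step 5: fire γ:  (P0=14, P1=1, P2=2, P3=2) → (P0=17, P1=1, P2=2, P3=2)
step 6: fire γ:  (P0=17, P1=1, P2=2, P3=2) → (P0=20, P1=1, P2=2, P3=2)

(P0=20, P1=1, P2=2, P3=2)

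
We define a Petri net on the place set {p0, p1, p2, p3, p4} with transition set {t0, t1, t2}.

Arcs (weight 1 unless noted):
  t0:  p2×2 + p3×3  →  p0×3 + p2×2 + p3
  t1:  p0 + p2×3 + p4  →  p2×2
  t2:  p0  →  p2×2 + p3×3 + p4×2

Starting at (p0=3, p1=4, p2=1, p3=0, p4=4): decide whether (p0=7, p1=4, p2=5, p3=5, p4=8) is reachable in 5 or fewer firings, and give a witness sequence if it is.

depth 0: 1 marking
depth 1: 2 markings reached so far
depth 2: 5 markings reached so far
depth 3: 9 markings reached so far
depth 4: 12 markings reached so far
depth 5: 17 markings reached so far
target is not among the 17 markings reachable within 5 steps

NO — not reachable within 5 firings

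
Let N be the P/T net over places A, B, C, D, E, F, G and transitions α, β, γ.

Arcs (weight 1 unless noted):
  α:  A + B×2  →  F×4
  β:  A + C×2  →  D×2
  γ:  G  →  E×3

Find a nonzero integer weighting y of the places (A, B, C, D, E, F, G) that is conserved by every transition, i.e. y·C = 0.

Incidence matrix C (rows=places, cols=transitions):
        α    β    γ
    A  -1   -1    0
    B  -2    0    0
    C   0   -2    0
    D   0    2    0
    E   0    0    3
    F   4    0    0
    G   0    0   -1

Candidate y = [2, -1, -1, 0, 0, 0, 0]; check y·C column-wise:
  col α: 2·-1 + -1·-2 + -1·0 + 0·4 = 0
  col β: 2·-1 + -1·0 + -1·-2 + 0·2 = 0
  col γ: 2·0 + -1·0 + -1·0 + 0·3 + 0·-1 = 0

y = (A:2, B:-1, C:-1, D:0, E:0, F:0, G:0)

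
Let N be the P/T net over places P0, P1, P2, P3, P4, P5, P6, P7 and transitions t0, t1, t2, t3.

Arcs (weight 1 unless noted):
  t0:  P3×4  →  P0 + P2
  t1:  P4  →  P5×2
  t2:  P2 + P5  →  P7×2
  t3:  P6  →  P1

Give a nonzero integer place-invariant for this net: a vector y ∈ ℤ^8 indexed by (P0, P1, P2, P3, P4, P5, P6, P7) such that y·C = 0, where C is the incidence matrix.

Incidence matrix C (rows=places, cols=transitions):
       t0   t1   t2   t3
   P0   1    0    0    0
   P1   0    0    0    1
   P2   1    0   -1    0
   P3  -4    0    0    0
   P4   0   -1    0    0
   P5   0    2   -1    0
   P6   0    0    0   -1
   P7   0    0    2    0

Candidate y = [4, 0, 0, 1, 0, 0, 0, 0]; check y·C column-wise:
  col t0: 4·1 + 0·1 + 1·-4 = 0
  col t1: 4·0 + 1·0 + 0·-1 + 0·2 = 0
  col t2: 4·0 + 0·-1 + 1·0 + 0·-1 + 0·2 = 0
  col t3: 4·0 + 0·1 + 1·0 + 0·-1 = 0

y = (P0:4, P1:0, P2:0, P3:1, P4:0, P5:0, P6:0, P7:0)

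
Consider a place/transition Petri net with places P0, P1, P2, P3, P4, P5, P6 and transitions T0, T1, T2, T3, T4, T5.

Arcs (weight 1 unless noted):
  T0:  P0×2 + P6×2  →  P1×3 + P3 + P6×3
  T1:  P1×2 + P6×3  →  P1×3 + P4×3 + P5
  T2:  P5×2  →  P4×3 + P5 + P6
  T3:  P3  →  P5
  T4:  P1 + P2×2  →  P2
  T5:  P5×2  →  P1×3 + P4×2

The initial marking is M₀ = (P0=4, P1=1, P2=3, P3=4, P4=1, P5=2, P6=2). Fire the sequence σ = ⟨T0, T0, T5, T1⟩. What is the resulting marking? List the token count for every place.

step 1: fire T0:  (P0=4, P1=1, P2=3, P3=4, P4=1, P5=2, P6=2) → (P0=2, P1=4, P2=3, P3=5, P4=1, P5=2, P6=3)
step 2: fire T0:  (P0=2, P1=4, P2=3, P3=5, P4=1, P5=2, P6=3) → (P0=0, P1=7, P2=3, P3=6, P4=1, P5=2, P6=4)
step 3: fire T5:  (P0=0, P1=7, P2=3, P3=6, P4=1, P5=2, P6=4) → (P0=0, P1=10, P2=3, P3=6, P4=3, P5=0, P6=4)
step 4: fire T1:  (P0=0, P1=10, P2=3, P3=6, P4=3, P5=0, P6=4) → (P0=0, P1=11, P2=3, P3=6, P4=6, P5=1, P6=1)

(P0=0, P1=11, P2=3, P3=6, P4=6, P5=1, P6=1)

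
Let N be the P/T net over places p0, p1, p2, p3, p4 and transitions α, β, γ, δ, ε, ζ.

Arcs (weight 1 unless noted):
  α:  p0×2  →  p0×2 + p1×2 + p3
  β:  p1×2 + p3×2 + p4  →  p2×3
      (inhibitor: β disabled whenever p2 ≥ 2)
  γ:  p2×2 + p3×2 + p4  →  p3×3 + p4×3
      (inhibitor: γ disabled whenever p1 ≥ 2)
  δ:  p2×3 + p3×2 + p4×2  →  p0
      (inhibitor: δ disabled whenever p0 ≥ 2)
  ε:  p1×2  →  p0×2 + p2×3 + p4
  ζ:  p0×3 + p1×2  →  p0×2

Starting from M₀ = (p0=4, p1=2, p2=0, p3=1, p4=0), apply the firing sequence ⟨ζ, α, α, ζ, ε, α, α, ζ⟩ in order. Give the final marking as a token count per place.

step 1: fire ζ:  (p0=4, p1=2, p2=0, p3=1, p4=0) → (p0=3, p1=0, p2=0, p3=1, p4=0)
step 2: fire α:  (p0=3, p1=0, p2=0, p3=1, p4=0) → (p0=3, p1=2, p2=0, p3=2, p4=0)
step 3: fire α:  (p0=3, p1=2, p2=0, p3=2, p4=0) → (p0=3, p1=4, p2=0, p3=3, p4=0)
step 4: fire ζ:  (p0=3, p1=4, p2=0, p3=3, p4=0) → (p0=2, p1=2, p2=0, p3=3, p4=0)
step 5: fire ε:  (p0=2, p1=2, p2=0, p3=3, p4=0) → (p0=4, p1=0, p2=3, p3=3, p4=1)
step 6: fire α:  (p0=4, p1=0, p2=3, p3=3, p4=1) → (p0=4, p1=2, p2=3, p3=4, p4=1)
step 7: fire α:  (p0=4, p1=2, p2=3, p3=4, p4=1) → (p0=4, p1=4, p2=3, p3=5, p4=1)
step 8: fire ζ:  (p0=4, p1=4, p2=3, p3=5, p4=1) → (p0=3, p1=2, p2=3, p3=5, p4=1)

(p0=3, p1=2, p2=3, p3=5, p4=1)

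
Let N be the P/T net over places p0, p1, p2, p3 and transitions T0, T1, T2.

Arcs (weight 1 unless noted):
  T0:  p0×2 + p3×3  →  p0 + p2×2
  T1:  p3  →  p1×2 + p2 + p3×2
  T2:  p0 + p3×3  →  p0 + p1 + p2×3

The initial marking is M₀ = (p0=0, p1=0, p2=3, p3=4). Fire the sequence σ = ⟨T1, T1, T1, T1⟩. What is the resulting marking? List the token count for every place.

(p0=0, p1=8, p2=7, p3=8)

step 1: fire T1:  (p0=0, p1=0, p2=3, p3=4) → (p0=0, p1=2, p2=4, p3=5)
step 2: fire T1:  (p0=0, p1=2, p2=4, p3=5) → (p0=0, p1=4, p2=5, p3=6)
step 3: fire T1:  (p0=0, p1=4, p2=5, p3=6) → (p0=0, p1=6, p2=6, p3=7)
step 4: fire T1:  (p0=0, p1=6, p2=6, p3=7) → (p0=0, p1=8, p2=7, p3=8)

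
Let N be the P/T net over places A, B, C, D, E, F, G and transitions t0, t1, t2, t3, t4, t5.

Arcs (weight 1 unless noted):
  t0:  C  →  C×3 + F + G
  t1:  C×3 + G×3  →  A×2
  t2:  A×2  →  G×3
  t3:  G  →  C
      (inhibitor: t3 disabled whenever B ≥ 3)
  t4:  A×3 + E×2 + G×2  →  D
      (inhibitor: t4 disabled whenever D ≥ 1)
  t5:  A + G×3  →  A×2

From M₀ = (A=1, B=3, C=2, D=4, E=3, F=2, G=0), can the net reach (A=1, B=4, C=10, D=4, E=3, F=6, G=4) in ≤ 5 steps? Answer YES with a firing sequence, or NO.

depth 0: 1 marking
depth 1: 2 markings reached so far
depth 2: 3 markings reached so far
depth 3: 4 markings reached so far
depth 4: 7 markings reached so far
depth 5: 12 markings reached so far
target is not among the 12 markings reachable within 5 steps

NO — not reachable within 5 firings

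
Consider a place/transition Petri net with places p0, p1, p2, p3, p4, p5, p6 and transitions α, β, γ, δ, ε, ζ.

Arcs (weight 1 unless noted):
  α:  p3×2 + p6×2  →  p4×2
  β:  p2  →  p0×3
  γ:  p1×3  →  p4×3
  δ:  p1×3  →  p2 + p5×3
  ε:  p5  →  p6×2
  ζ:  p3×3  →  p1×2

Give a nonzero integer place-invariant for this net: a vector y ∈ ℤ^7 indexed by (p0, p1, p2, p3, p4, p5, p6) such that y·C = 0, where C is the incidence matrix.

y = (p0:1, p1:3, p2:3, p3:2, p4:3, p5:2, p6:1)

Incidence matrix C (rows=places, cols=transitions):
        α    β    γ    δ    ε    ζ
   p0   0    3    0    0    0    0
   p1   0    0   -3   -3    0    2
   p2   0   -1    0    1    0    0
   p3  -2    0    0    0    0   -3
   p4   2    0    3    0    0    0
   p5   0    0    0    3   -1    0
   p6  -2    0    0    0    2    0

Candidate y = [1, 3, 3, 2, 3, 2, 1]; check y·C column-wise:
  col α: 1·0 + 3·0 + 3·0 + 2·-2 + 3·2 + 2·0 + 1·-2 = 0
  col β: 1·3 + 3·0 + 3·-1 + 2·0 + 3·0 + 2·0 + 1·0 = 0
  col γ: 1·0 + 3·-3 + 3·0 + 2·0 + 3·3 + 2·0 + 1·0 = 0
  col δ: 1·0 + 3·-3 + 3·1 + 2·0 + 3·0 + 2·3 + 1·0 = 0
  col ε: 1·0 + 3·0 + 3·0 + 2·0 + 3·0 + 2·-1 + 1·2 = 0
  col ζ: 1·0 + 3·2 + 3·0 + 2·-3 + 3·0 + 2·0 + 1·0 = 0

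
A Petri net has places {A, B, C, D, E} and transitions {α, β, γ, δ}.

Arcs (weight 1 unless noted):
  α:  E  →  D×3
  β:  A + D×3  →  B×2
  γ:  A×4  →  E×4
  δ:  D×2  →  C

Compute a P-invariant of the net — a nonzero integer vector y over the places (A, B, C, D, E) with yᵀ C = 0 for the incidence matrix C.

y = (A:3, B:3, C:2, D:1, E:3)

Incidence matrix C (rows=places, cols=transitions):
        α    β    γ    δ
    A   0   -1   -4    0
    B   0    2    0    0
    C   0    0    0    1
    D   3   -3    0   -2
    E  -1    0    4    0

Candidate y = [3, 3, 2, 1, 3]; check y·C column-wise:
  col α: 3·0 + 3·0 + 2·0 + 1·3 + 3·-1 = 0
  col β: 3·-1 + 3·2 + 2·0 + 1·-3 + 3·0 = 0
  col γ: 3·-4 + 3·0 + 2·0 + 1·0 + 3·4 = 0
  col δ: 3·0 + 3·0 + 2·1 + 1·-2 + 3·0 = 0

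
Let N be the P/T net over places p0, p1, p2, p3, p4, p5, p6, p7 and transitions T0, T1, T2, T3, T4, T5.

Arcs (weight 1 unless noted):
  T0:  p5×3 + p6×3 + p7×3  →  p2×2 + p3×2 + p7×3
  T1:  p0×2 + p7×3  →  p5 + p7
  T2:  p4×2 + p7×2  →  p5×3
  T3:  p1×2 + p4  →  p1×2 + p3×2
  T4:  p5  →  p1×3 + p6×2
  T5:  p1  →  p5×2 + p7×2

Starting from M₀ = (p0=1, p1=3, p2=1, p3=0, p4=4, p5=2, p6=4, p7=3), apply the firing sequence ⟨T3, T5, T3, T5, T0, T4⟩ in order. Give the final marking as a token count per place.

step 1: fire T3:  (p0=1, p1=3, p2=1, p3=0, p4=4, p5=2, p6=4, p7=3) → (p0=1, p1=3, p2=1, p3=2, p4=3, p5=2, p6=4, p7=3)
step 2: fire T5:  (p0=1, p1=3, p2=1, p3=2, p4=3, p5=2, p6=4, p7=3) → (p0=1, p1=2, p2=1, p3=2, p4=3, p5=4, p6=4, p7=5)
step 3: fire T3:  (p0=1, p1=2, p2=1, p3=2, p4=3, p5=4, p6=4, p7=5) → (p0=1, p1=2, p2=1, p3=4, p4=2, p5=4, p6=4, p7=5)
step 4: fire T5:  (p0=1, p1=2, p2=1, p3=4, p4=2, p5=4, p6=4, p7=5) → (p0=1, p1=1, p2=1, p3=4, p4=2, p5=6, p6=4, p7=7)
step 5: fire T0:  (p0=1, p1=1, p2=1, p3=4, p4=2, p5=6, p6=4, p7=7) → (p0=1, p1=1, p2=3, p3=6, p4=2, p5=3, p6=1, p7=7)
step 6: fire T4:  (p0=1, p1=1, p2=3, p3=6, p4=2, p5=3, p6=1, p7=7) → (p0=1, p1=4, p2=3, p3=6, p4=2, p5=2, p6=3, p7=7)

(p0=1, p1=4, p2=3, p3=6, p4=2, p5=2, p6=3, p7=7)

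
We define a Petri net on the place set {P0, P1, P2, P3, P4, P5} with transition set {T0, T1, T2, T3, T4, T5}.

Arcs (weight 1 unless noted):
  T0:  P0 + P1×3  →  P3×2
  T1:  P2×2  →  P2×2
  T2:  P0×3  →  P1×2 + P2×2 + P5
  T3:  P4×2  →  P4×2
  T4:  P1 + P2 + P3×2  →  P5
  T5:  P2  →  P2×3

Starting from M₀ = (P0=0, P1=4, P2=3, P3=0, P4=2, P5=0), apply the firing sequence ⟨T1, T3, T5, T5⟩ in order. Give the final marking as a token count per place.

(P0=0, P1=4, P2=7, P3=0, P4=2, P5=0)

step 1: fire T1:  (P0=0, P1=4, P2=3, P3=0, P4=2, P5=0) → (P0=0, P1=4, P2=3, P3=0, P4=2, P5=0)
step 2: fire T3:  (P0=0, P1=4, P2=3, P3=0, P4=2, P5=0) → (P0=0, P1=4, P2=3, P3=0, P4=2, P5=0)
step 3: fire T5:  (P0=0, P1=4, P2=3, P3=0, P4=2, P5=0) → (P0=0, P1=4, P2=5, P3=0, P4=2, P5=0)
step 4: fire T5:  (P0=0, P1=4, P2=5, P3=0, P4=2, P5=0) → (P0=0, P1=4, P2=7, P3=0, P4=2, P5=0)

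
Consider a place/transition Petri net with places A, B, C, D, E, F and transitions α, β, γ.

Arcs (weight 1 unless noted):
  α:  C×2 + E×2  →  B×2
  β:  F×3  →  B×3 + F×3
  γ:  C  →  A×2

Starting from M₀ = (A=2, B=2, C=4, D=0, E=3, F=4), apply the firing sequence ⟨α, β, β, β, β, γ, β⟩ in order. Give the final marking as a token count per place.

(A=4, B=19, C=1, D=0, E=1, F=4)

step 1: fire α:  (A=2, B=2, C=4, D=0, E=3, F=4) → (A=2, B=4, C=2, D=0, E=1, F=4)
step 2: fire β:  (A=2, B=4, C=2, D=0, E=1, F=4) → (A=2, B=7, C=2, D=0, E=1, F=4)
step 3: fire β:  (A=2, B=7, C=2, D=0, E=1, F=4) → (A=2, B=10, C=2, D=0, E=1, F=4)
step 4: fire β:  (A=2, B=10, C=2, D=0, E=1, F=4) → (A=2, B=13, C=2, D=0, E=1, F=4)
step 5: fire β:  (A=2, B=13, C=2, D=0, E=1, F=4) → (A=2, B=16, C=2, D=0, E=1, F=4)
step 6: fire γ:  (A=2, B=16, C=2, D=0, E=1, F=4) → (A=4, B=16, C=1, D=0, E=1, F=4)
step 7: fire β:  (A=4, B=16, C=1, D=0, E=1, F=4) → (A=4, B=19, C=1, D=0, E=1, F=4)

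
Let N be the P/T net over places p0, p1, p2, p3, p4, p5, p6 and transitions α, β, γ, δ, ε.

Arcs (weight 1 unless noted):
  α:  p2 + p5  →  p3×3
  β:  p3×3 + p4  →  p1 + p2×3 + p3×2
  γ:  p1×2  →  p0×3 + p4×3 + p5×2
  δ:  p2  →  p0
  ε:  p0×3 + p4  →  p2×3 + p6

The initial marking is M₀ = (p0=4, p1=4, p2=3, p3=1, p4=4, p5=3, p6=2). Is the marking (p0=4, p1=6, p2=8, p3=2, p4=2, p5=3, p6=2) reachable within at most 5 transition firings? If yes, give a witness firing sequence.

depth 0: 1 marking
depth 1: 5 markings reached so far
depth 2: 15 markings reached so far
depth 3: 36 markings reached so far
depth 4: 69 markings reached so far
depth 5: 117 markings reached so far
target is not among the 117 markings reachable within 5 steps

NO — not reachable within 5 firings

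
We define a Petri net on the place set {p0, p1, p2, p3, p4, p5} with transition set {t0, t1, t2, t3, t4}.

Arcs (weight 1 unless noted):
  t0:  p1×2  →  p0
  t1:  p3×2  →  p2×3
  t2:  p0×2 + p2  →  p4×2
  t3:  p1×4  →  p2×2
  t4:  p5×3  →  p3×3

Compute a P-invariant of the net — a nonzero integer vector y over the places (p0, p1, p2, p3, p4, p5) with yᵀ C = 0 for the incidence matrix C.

Incidence matrix C (rows=places, cols=transitions):
       t0   t1   t2   t3   t4
   p0   1    0   -2    0    0
   p1  -2    0    0   -4    0
   p2   0    3   -1    2    0
   p3   0   -2    0    0    3
   p4   0    0    2    0    0
   p5   0    0    0    0   -3

Candidate y = [2, 1, 2, 3, 3, 3]; check y·C column-wise:
  col t0: 2·1 + 1·-2 + 2·0 + 3·0 + 3·0 + 3·0 = 0
  col t1: 2·0 + 1·0 + 2·3 + 3·-2 + 3·0 + 3·0 = 0
  col t2: 2·-2 + 1·0 + 2·-1 + 3·0 + 3·2 + 3·0 = 0
  col t3: 2·0 + 1·-4 + 2·2 + 3·0 + 3·0 + 3·0 = 0
  col t4: 2·0 + 1·0 + 2·0 + 3·3 + 3·0 + 3·-3 = 0

y = (p0:2, p1:1, p2:2, p3:3, p4:3, p5:3)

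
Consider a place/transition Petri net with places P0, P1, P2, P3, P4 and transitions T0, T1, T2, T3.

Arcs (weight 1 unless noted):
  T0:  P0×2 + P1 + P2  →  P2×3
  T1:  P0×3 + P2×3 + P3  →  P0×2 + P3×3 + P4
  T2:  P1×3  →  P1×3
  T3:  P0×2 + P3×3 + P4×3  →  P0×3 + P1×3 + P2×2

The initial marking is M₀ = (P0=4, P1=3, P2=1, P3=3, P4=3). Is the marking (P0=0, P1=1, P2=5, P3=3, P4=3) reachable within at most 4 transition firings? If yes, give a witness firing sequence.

YES — reachable via ⟨T0, T0⟩ (2 firings)

step 1: fire T0:  (P0=4, P1=3, P2=1, P3=3, P4=3) → (P0=2, P1=2, P2=3, P3=3, P4=3)
step 2: fire T0:  (P0=2, P1=2, P2=3, P3=3, P4=3) → (P0=0, P1=1, P2=5, P3=3, P4=3)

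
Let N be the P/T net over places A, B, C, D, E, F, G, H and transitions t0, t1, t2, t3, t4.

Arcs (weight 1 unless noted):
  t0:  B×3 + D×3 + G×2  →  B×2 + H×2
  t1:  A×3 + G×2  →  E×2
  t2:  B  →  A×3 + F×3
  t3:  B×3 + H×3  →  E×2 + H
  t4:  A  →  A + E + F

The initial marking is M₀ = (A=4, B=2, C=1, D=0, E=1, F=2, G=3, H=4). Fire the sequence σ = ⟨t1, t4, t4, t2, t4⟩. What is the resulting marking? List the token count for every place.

step 1: fire t1:  (A=4, B=2, C=1, D=0, E=1, F=2, G=3, H=4) → (A=1, B=2, C=1, D=0, E=3, F=2, G=1, H=4)
step 2: fire t4:  (A=1, B=2, C=1, D=0, E=3, F=2, G=1, H=4) → (A=1, B=2, C=1, D=0, E=4, F=3, G=1, H=4)
step 3: fire t4:  (A=1, B=2, C=1, D=0, E=4, F=3, G=1, H=4) → (A=1, B=2, C=1, D=0, E=5, F=4, G=1, H=4)
step 4: fire t2:  (A=1, B=2, C=1, D=0, E=5, F=4, G=1, H=4) → (A=4, B=1, C=1, D=0, E=5, F=7, G=1, H=4)
step 5: fire t4:  (A=4, B=1, C=1, D=0, E=5, F=7, G=1, H=4) → (A=4, B=1, C=1, D=0, E=6, F=8, G=1, H=4)

(A=4, B=1, C=1, D=0, E=6, F=8, G=1, H=4)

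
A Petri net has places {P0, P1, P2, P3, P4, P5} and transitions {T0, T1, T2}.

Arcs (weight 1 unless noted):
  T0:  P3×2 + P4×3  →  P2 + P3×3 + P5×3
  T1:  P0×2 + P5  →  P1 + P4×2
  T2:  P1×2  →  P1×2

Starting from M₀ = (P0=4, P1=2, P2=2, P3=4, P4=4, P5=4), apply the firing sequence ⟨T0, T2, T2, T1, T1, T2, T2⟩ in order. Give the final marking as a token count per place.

(P0=0, P1=4, P2=3, P3=5, P4=5, P5=5)

step 1: fire T0:  (P0=4, P1=2, P2=2, P3=4, P4=4, P5=4) → (P0=4, P1=2, P2=3, P3=5, P4=1, P5=7)
step 2: fire T2:  (P0=4, P1=2, P2=3, P3=5, P4=1, P5=7) → (P0=4, P1=2, P2=3, P3=5, P4=1, P5=7)
step 3: fire T2:  (P0=4, P1=2, P2=3, P3=5, P4=1, P5=7) → (P0=4, P1=2, P2=3, P3=5, P4=1, P5=7)
step 4: fire T1:  (P0=4, P1=2, P2=3, P3=5, P4=1, P5=7) → (P0=2, P1=3, P2=3, P3=5, P4=3, P5=6)
step 5: fire T1:  (P0=2, P1=3, P2=3, P3=5, P4=3, P5=6) → (P0=0, P1=4, P2=3, P3=5, P4=5, P5=5)
step 6: fire T2:  (P0=0, P1=4, P2=3, P3=5, P4=5, P5=5) → (P0=0, P1=4, P2=3, P3=5, P4=5, P5=5)
step 7: fire T2:  (P0=0, P1=4, P2=3, P3=5, P4=5, P5=5) → (P0=0, P1=4, P2=3, P3=5, P4=5, P5=5)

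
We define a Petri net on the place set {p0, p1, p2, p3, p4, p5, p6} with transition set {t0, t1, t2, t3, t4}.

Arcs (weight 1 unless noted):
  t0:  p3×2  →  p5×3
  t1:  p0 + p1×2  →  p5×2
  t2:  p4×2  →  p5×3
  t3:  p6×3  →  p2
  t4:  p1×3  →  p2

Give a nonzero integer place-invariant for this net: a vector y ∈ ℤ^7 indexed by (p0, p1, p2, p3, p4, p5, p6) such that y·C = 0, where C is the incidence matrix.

Incidence matrix C (rows=places, cols=transitions):
       t0   t1   t2   t3   t4
   p0   0   -1    0    0    0
   p1   0   -2    0    0   -3
   p2   0    0    0    1    1
   p3  -2    0    0    0    0
   p4   0    0   -2    0    0
   p5   3    2    3    0    0
   p6   0    0    0   -3    0

Candidate y = [4, 0, 0, 3, 3, 2, 0]; check y·C column-wise:
  col t0: 4·0 + 3·-2 + 3·0 + 2·3 = 0
  col t1: 4·-1 + 0·-2 + 3·0 + 3·0 + 2·2 = 0
  col t2: 4·0 + 3·0 + 3·-2 + 2·3 = 0
  col t3: 4·0 + 0·1 + 3·0 + 3·0 + 2·0 + 0·-3 = 0
  col t4: 4·0 + 0·-3 + 0·1 + 3·0 + 3·0 + 2·0 = 0

y = (p0:4, p1:0, p2:0, p3:3, p4:3, p5:2, p6:0)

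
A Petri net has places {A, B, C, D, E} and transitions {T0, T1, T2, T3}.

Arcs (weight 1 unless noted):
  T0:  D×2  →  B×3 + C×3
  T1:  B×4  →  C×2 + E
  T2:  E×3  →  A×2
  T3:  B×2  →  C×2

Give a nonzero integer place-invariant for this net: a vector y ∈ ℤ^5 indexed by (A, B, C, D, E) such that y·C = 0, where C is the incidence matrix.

Incidence matrix C (rows=places, cols=transitions):
       T0   T1   T2   T3
    A   0    0    2    0
    B   3   -4    0   -2
    C   3    2    0    2
    D  -2    0    0    0
    E   0    1   -3    0

Candidate y = [3, 1, 1, 3, 2]; check y·C column-wise:
  col T0: 3·0 + 1·3 + 1·3 + 3·-2 + 2·0 = 0
  col T1: 3·0 + 1·-4 + 1·2 + 3·0 + 2·1 = 0
  col T2: 3·2 + 1·0 + 1·0 + 3·0 + 2·-3 = 0
  col T3: 3·0 + 1·-2 + 1·2 + 3·0 + 2·0 = 0

y = (A:3, B:1, C:1, D:3, E:2)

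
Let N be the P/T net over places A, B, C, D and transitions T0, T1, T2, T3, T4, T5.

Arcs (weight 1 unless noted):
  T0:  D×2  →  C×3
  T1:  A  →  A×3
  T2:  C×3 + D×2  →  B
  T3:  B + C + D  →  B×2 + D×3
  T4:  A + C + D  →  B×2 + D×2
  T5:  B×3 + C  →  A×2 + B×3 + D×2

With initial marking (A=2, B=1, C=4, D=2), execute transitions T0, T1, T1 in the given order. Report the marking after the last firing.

step 1: fire T0:  (A=2, B=1, C=4, D=2) → (A=2, B=1, C=7, D=0)
step 2: fire T1:  (A=2, B=1, C=7, D=0) → (A=4, B=1, C=7, D=0)
step 3: fire T1:  (A=4, B=1, C=7, D=0) → (A=6, B=1, C=7, D=0)

(A=6, B=1, C=7, D=0)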